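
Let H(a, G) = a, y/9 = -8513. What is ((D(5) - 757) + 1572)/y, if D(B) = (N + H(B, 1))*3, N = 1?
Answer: -833/76617 ≈ -0.010872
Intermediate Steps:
y = -76617 (y = 9*(-8513) = -76617)
D(B) = 3 + 3*B (D(B) = (1 + B)*3 = 3 + 3*B)
((D(5) - 757) + 1572)/y = (((3 + 3*5) - 757) + 1572)/(-76617) = (((3 + 15) - 757) + 1572)*(-1/76617) = ((18 - 757) + 1572)*(-1/76617) = (-739 + 1572)*(-1/76617) = 833*(-1/76617) = -833/76617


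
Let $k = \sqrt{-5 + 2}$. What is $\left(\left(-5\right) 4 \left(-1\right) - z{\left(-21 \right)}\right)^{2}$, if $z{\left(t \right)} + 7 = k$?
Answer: $\left(27 - i \sqrt{3}\right)^{2} \approx 726.0 - 93.531 i$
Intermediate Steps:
$k = i \sqrt{3}$ ($k = \sqrt{-3} = i \sqrt{3} \approx 1.732 i$)
$z{\left(t \right)} = -7 + i \sqrt{3}$
$\left(\left(-5\right) 4 \left(-1\right) - z{\left(-21 \right)}\right)^{2} = \left(\left(-5\right) 4 \left(-1\right) - \left(-7 + i \sqrt{3}\right)\right)^{2} = \left(\left(-20\right) \left(-1\right) + \left(7 - i \sqrt{3}\right)\right)^{2} = \left(20 + \left(7 - i \sqrt{3}\right)\right)^{2} = \left(27 - i \sqrt{3}\right)^{2}$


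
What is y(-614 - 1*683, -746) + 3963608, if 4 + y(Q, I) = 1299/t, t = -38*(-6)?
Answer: 301234337/76 ≈ 3.9636e+6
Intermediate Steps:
t = 228
y(Q, I) = 129/76 (y(Q, I) = -4 + 1299/228 = -4 + 1299*(1/228) = -4 + 433/76 = 129/76)
y(-614 - 1*683, -746) + 3963608 = 129/76 + 3963608 = 301234337/76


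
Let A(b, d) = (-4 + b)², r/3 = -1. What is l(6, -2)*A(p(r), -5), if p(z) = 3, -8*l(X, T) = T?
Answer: ¼ ≈ 0.25000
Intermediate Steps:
l(X, T) = -T/8
r = -3 (r = 3*(-1) = -3)
l(6, -2)*A(p(r), -5) = (-⅛*(-2))*(-4 + 3)² = (¼)*(-1)² = (¼)*1 = ¼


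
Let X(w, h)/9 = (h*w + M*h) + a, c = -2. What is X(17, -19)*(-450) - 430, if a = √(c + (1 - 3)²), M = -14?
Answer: 230420 - 4050*√2 ≈ 2.2469e+5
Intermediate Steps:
a = √2 (a = √(-2 + (1 - 3)²) = √(-2 + (-2)²) = √(-2 + 4) = √2 ≈ 1.4142)
X(w, h) = -126*h + 9*√2 + 9*h*w (X(w, h) = 9*((h*w - 14*h) + √2) = 9*((-14*h + h*w) + √2) = 9*(√2 - 14*h + h*w) = -126*h + 9*√2 + 9*h*w)
X(17, -19)*(-450) - 430 = (-126*(-19) + 9*√2 + 9*(-19)*17)*(-450) - 430 = (2394 + 9*√2 - 2907)*(-450) - 430 = (-513 + 9*√2)*(-450) - 430 = (230850 - 4050*√2) - 430 = 230420 - 4050*√2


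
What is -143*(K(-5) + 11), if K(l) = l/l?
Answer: -1716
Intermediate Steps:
K(l) = 1
-143*(K(-5) + 11) = -143*(1 + 11) = -143*12 = -1716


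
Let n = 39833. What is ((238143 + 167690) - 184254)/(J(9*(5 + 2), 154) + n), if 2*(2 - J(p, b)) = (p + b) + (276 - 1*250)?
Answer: 443158/79427 ≈ 5.5794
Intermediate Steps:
J(p, b) = -11 - b/2 - p/2 (J(p, b) = 2 - ((p + b) + (276 - 1*250))/2 = 2 - ((b + p) + (276 - 250))/2 = 2 - ((b + p) + 26)/2 = 2 - (26 + b + p)/2 = 2 + (-13 - b/2 - p/2) = -11 - b/2 - p/2)
((238143 + 167690) - 184254)/(J(9*(5 + 2), 154) + n) = ((238143 + 167690) - 184254)/((-11 - ½*154 - 9*(5 + 2)/2) + 39833) = (405833 - 184254)/((-11 - 77 - 9*7/2) + 39833) = 221579/((-11 - 77 - ½*63) + 39833) = 221579/((-11 - 77 - 63/2) + 39833) = 221579/(-239/2 + 39833) = 221579/(79427/2) = 221579*(2/79427) = 443158/79427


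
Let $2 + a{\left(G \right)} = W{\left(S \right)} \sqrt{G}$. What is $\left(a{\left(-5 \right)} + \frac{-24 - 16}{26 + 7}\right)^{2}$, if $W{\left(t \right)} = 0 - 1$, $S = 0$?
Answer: $\frac{5791}{1089} + \frac{212 i \sqrt{5}}{33} \approx 5.3177 + 14.365 i$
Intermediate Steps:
$W{\left(t \right)} = -1$
$a{\left(G \right)} = -2 - \sqrt{G}$
$\left(a{\left(-5 \right)} + \frac{-24 - 16}{26 + 7}\right)^{2} = \left(\left(-2 - \sqrt{-5}\right) + \frac{-24 - 16}{26 + 7}\right)^{2} = \left(\left(-2 - i \sqrt{5}\right) - \frac{40}{33}\right)^{2} = \left(- \frac{106}{33} - i \sqrt{5}\right)^{2}$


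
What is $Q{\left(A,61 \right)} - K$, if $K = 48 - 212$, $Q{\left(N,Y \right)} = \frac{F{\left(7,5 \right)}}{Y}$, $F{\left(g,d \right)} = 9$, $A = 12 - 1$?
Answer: $\frac{10013}{61} \approx 164.15$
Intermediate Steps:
$A = 11$
$Q{\left(N,Y \right)} = \frac{9}{Y}$
$K = -164$
$Q{\left(A,61 \right)} - K = \frac{9}{61} - -164 = 9 \cdot \frac{1}{61} + 164 = \frac{9}{61} + 164 = \frac{10013}{61}$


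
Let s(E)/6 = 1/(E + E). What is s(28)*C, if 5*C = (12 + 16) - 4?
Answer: 18/35 ≈ 0.51429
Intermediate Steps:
s(E) = 3/E (s(E) = 6/(E + E) = 6/((2*E)) = 6*(1/(2*E)) = 3/E)
C = 24/5 (C = ((12 + 16) - 4)/5 = (28 - 4)/5 = (⅕)*24 = 24/5 ≈ 4.8000)
s(28)*C = (3/28)*(24/5) = 18/35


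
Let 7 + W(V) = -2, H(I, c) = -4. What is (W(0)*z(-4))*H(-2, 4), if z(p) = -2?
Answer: -72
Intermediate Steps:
W(V) = -9 (W(V) = -7 - 2 = -9)
(W(0)*z(-4))*H(-2, 4) = -9*(-2)*(-4) = 18*(-4) = -72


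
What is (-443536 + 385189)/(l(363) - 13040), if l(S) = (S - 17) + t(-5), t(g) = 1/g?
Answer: 97245/21157 ≈ 4.5964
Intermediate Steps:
l(S) = -86/5 + S (l(S) = (S - 17) + 1/(-5) = (-17 + S) - ⅕ = -86/5 + S)
(-443536 + 385189)/(l(363) - 13040) = (-443536 + 385189)/((-86/5 + 363) - 13040) = -58347/(1729/5 - 13040) = -58347/(-63471/5) = -58347*(-5/63471) = 97245/21157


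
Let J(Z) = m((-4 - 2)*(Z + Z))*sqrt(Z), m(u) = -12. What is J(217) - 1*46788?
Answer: -46788 - 12*sqrt(217) ≈ -46965.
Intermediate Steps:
J(Z) = -12*sqrt(Z)
J(217) - 1*46788 = -12*sqrt(217) - 1*46788 = -12*sqrt(217) - 46788 = -46788 - 12*sqrt(217)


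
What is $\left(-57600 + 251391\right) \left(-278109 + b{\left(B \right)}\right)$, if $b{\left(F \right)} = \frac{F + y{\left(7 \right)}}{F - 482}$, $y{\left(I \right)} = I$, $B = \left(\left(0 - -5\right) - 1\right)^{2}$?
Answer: $- \frac{25115084345247}{466} \approx -5.3895 \cdot 10^{10}$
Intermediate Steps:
$B = 16$ ($B = \left(\left(0 + 5\right) - 1\right)^{2} = \left(5 - 1\right)^{2} = 4^{2} = 16$)
$b{\left(F \right)} = \frac{7 + F}{-482 + F}$ ($b{\left(F \right)} = \frac{F + 7}{F - 482} = \frac{7 + F}{-482 + F}$)
$\left(-57600 + 251391\right) \left(-278109 + b{\left(B \right)}\right) = \left(-57600 + 251391\right) \left(-278109 + \frac{7 + 16}{-482 + 16}\right) = 193791 \left(-278109 + \frac{1}{-466} \cdot 23\right) = 193791 \left(-278109 - \frac{23}{466}\right) = 193791 \left(- \frac{129598817}{466}\right) = - \frac{25115084345247}{466}$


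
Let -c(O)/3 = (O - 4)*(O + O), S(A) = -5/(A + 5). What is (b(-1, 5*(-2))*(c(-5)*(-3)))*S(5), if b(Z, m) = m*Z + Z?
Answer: -3645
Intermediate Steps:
S(A) = -5/(5 + A)
c(O) = -6*O*(-4 + O) (c(O) = -3*(O - 4)*(O + O) = -3*(-4 + O)*2*O = -6*O*(-4 + O))
b(Z, m) = Z + Z*m (b(Z, m) = Z*m + Z = Z + Z*m)
(b(-1, 5*(-2))*(c(-5)*(-3)))*S(5) = ((-(1 + 5*(-2)))*((6*(-5)*(4 - 1*(-5)))*(-3)))*(-5/(5 + 5)) = ((-(1 - 10))*((6*(-5)*(4 + 5))*(-3)))*(-5/10) = ((-1*(-9))*((6*(-5)*9)*(-3)))*(-5*⅒) = (9*(-270*(-3)))*(-½) = (9*810)*(-½) = 7290*(-½) = -3645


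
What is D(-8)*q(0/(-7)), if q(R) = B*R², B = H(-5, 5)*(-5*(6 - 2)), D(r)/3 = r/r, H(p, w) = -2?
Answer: 0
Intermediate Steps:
D(r) = 3 (D(r) = 3*(r/r) = 3*1 = 3)
B = 40 (B = -(-10)*(6 - 2) = -(-10)*4 = -2*(-20) = 40)
q(R) = 40*R²
D(-8)*q(0/(-7)) = 3*(40*(0/(-7))²) = 3*(40*(0*(-⅐))²) = 3*(40*0²) = 3*(40*0) = 3*0 = 0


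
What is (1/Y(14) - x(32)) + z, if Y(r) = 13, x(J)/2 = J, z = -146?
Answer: -2729/13 ≈ -209.92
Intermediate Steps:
x(J) = 2*J
(1/Y(14) - x(32)) + z = (1/13 - 2*32) - 146 = (1/13 - 1*64) - 146 = (1/13 - 64) - 146 = -831/13 - 146 = -2729/13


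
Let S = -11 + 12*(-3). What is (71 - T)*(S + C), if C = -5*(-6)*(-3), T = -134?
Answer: -28085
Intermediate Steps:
C = -90 (C = 30*(-3) = -90)
S = -47 (S = -11 - 36 = -47)
(71 - T)*(S + C) = (71 - 1*(-134))*(-47 - 90) = (71 + 134)*(-137) = 205*(-137) = -28085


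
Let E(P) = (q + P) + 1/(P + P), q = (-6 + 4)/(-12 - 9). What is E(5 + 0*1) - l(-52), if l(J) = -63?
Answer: 14321/210 ≈ 68.195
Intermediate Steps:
q = 2/21 (q = -2/(-21) = -2*(-1/21) = 2/21 ≈ 0.095238)
E(P) = 2/21 + P + 1/(2*P) (E(P) = (2/21 + P) + 1/(P + P) = (2/21 + P) + 1/(2*P) = 2/21 + P + 1/(2*P))
E(5 + 0*1) - l(-52) = (2/21 + (5 + 0*1) + 1/(2*(5 + 0*1))) - 1*(-63) = (2/21 + (5 + 0) + 1/(2*(5 + 0))) + 63 = (2/21 + 5 + (1/2)/5) + 63 = (2/21 + 5 + (1/2)*(1/5)) + 63 = (2/21 + 5 + 1/10) + 63 = 1091/210 + 63 = 14321/210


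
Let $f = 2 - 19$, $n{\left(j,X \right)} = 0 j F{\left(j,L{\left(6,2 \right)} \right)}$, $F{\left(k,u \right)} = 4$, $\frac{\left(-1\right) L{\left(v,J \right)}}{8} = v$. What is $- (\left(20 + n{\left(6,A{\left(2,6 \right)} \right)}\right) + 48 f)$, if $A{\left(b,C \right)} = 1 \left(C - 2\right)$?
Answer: $796$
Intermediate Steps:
$L{\left(v,J \right)} = - 8 v$
$A{\left(b,C \right)} = -2 + C$ ($A{\left(b,C \right)} = 1 \left(-2 + C\right) = -2 + C$)
$n{\left(j,X \right)} = 0$ ($n{\left(j,X \right)} = 0 j 4 = 0 \cdot 4 = 0$)
$f = -17$ ($f = 2 - 19 = -17$)
$- (\left(20 + n{\left(6,A{\left(2,6 \right)} \right)}\right) + 48 f) = - (\left(20 + 0\right) + 48 \left(-17\right)) = - (20 - 816) = \left(-1\right) \left(-796\right) = 796$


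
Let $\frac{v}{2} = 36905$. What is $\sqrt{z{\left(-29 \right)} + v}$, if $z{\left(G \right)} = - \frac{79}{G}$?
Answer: $\frac{3 \sqrt{6897389}}{29} \approx 271.69$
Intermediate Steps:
$v = 73810$ ($v = 2 \cdot 36905 = 73810$)
$\sqrt{z{\left(-29 \right)} + v} = \sqrt{- \frac{79}{-29} + 73810} = \sqrt{\left(-79\right) \left(- \frac{1}{29}\right) + 73810} = \sqrt{\frac{79}{29} + 73810} = \sqrt{\frac{2140569}{29}} = \frac{3 \sqrt{6897389}}{29}$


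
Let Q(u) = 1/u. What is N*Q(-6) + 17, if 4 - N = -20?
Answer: 13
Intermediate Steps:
N = 24 (N = 4 - 1*(-20) = 4 + 20 = 24)
Q(u) = 1/u
N*Q(-6) + 17 = 24/(-6) + 17 = 24*(-1/6) + 17 = -4 + 17 = 13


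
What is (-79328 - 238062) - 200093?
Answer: -517483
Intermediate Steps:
(-79328 - 238062) - 200093 = -317390 - 200093 = -517483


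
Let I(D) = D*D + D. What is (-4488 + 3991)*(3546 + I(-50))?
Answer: -2980012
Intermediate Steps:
I(D) = D + D**2 (I(D) = D**2 + D = D + D**2)
(-4488 + 3991)*(3546 + I(-50)) = (-4488 + 3991)*(3546 - 50*(1 - 50)) = -497*(3546 - 50*(-49)) = -497*(3546 + 2450) = -497*5996 = -2980012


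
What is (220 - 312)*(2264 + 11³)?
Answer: -330740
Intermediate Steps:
(220 - 312)*(2264 + 11³) = -92*(2264 + 1331) = -92*3595 = -330740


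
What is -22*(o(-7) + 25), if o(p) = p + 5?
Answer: -506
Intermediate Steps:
o(p) = 5 + p
-22*(o(-7) + 25) = -22*((5 - 7) + 25) = -22*(-2 + 25) = -22*23 = -506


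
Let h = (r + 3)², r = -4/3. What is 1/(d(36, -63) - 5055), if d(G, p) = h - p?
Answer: -9/44903 ≈ -0.00020043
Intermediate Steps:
r = -4/3 (r = -4*⅓ = -4/3 ≈ -1.3333)
h = 25/9 (h = (-4/3 + 3)² = (5/3)² = 25/9 ≈ 2.7778)
d(G, p) = 25/9 - p
1/(d(36, -63) - 5055) = 1/((25/9 - 1*(-63)) - 5055) = 1/((25/9 + 63) - 5055) = 1/(592/9 - 5055) = 1/(-44903/9) = -9/44903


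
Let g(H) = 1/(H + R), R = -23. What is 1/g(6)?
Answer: -17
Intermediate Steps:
g(H) = 1/(-23 + H) (g(H) = 1/(H - 23) = 1/(-23 + H))
1/g(6) = 1/(1/(-23 + 6)) = 1/(1/(-17)) = 1/(-1/17) = -17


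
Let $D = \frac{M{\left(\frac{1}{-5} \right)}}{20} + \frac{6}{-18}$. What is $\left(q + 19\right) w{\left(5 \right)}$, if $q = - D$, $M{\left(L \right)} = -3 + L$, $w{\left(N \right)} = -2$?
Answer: $- \frac{2924}{75} \approx -38.987$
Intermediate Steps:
$D = - \frac{37}{75}$ ($D = \frac{-3 + \frac{1}{-5}}{20} + \frac{6}{-18} = \left(-3 - \frac{1}{5}\right) \frac{1}{20} + 6 \left(- \frac{1}{18}\right) = \left(- \frac{16}{5}\right) \frac{1}{20} - \frac{1}{3} = - \frac{4}{25} - \frac{1}{3} = - \frac{37}{75} \approx -0.49333$)
$q = \frac{37}{75}$ ($q = \left(-1\right) \left(- \frac{37}{75}\right) = \frac{37}{75} \approx 0.49333$)
$\left(q + 19\right) w{\left(5 \right)} = \left(\frac{37}{75} + 19\right) \left(-2\right) = \frac{1462}{75} \left(-2\right) = - \frac{2924}{75}$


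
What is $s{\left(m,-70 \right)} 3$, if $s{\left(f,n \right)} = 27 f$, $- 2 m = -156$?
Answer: $6318$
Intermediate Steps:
$m = 78$ ($m = \left(- \frac{1}{2}\right) \left(-156\right) = 78$)
$s{\left(m,-70 \right)} 3 = 27 \cdot 78 \cdot 3 = 2106 \cdot 3 = 6318$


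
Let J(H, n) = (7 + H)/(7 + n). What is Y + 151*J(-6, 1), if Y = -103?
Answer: -673/8 ≈ -84.125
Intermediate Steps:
J(H, n) = (7 + H)/(7 + n)
Y + 151*J(-6, 1) = -103 + 151*((7 - 6)/(7 + 1)) = -103 + 151*(1/8) = -103 + 151/8 = -673/8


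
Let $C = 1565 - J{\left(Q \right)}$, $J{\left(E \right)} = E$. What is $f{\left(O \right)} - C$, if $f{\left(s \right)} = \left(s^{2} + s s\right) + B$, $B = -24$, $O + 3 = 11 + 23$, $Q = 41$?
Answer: $374$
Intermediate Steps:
$O = 31$ ($O = -3 + \left(11 + 23\right) = -3 + 34 = 31$)
$f{\left(s \right)} = -24 + 2 s^{2}$ ($f{\left(s \right)} = \left(s^{2} + s s\right) - 24 = \left(s^{2} + s^{2}\right) - 24 = 2 s^{2} - 24 = -24 + 2 s^{2}$)
$C = 1524$ ($C = 1565 - 41 = 1524$)
$f{\left(O \right)} - C = \left(-24 + 2 \cdot 31^{2}\right) - 1524 = \left(-24 + 2 \cdot 961\right) - 1524 = \left(-24 + 1922\right) - 1524 = 1898 - 1524 = 374$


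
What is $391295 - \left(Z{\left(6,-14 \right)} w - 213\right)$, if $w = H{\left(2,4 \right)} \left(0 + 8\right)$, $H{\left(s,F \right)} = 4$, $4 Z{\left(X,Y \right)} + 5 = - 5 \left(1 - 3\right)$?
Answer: $391468$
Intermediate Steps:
$Z{\left(X,Y \right)} = \frac{5}{4}$ ($Z{\left(X,Y \right)} = - \frac{5}{4} + \frac{\left(-5\right) \left(1 - 3\right)}{4} = - \frac{5}{4} + \frac{\left(-5\right) \left(-2\right)}{4} = - \frac{5}{4} + \frac{1}{4} \cdot 10 = - \frac{5}{4} + \frac{5}{2} = \frac{5}{4}$)
$w = 32$ ($w = 4 \left(0 + 8\right) = 4 \cdot 8 = 32$)
$391295 - \left(Z{\left(6,-14 \right)} w - 213\right) = 391295 - \left(\frac{5}{4} \cdot 32 - 213\right) = 391295 - \left(40 - 213\right) = 391295 - -173 = 391295 + 173 = 391468$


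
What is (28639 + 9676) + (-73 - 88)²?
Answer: 64236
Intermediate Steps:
(28639 + 9676) + (-73 - 88)² = 38315 + (-161)² = 38315 + 25921 = 64236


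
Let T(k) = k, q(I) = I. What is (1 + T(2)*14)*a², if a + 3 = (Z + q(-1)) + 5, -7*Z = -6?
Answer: 4901/49 ≈ 100.02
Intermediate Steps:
Z = 6/7 (Z = -⅐*(-6) = 6/7 ≈ 0.85714)
a = 13/7 (a = -3 + ((6/7 - 1) + 5) = -3 + (-⅐ + 5) = -3 + 34/7 = 13/7 ≈ 1.8571)
(1 + T(2)*14)*a² = (1 + 2*14)*(13/7)² = (1 + 28)*(169/49) = 29*(169/49) = 4901/49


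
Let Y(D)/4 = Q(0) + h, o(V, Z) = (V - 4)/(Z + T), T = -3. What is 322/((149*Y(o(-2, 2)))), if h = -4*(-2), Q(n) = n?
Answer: 161/2384 ≈ 0.067533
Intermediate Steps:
h = 8
o(V, Z) = (-4 + V)/(-3 + Z) (o(V, Z) = (V - 4)/(Z - 3) = (-4 + V)/(-3 + Z))
Y(D) = 32 (Y(D) = 4*(0 + 8) = 4*8 = 32)
322/((149*Y(o(-2, 2)))) = 322/((149*32)) = 322/4768 = 322*(1/4768) = 161/2384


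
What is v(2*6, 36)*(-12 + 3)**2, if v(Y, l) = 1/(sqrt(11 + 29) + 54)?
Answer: 2187/1438 - 81*sqrt(10)/1438 ≈ 1.3427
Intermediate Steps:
v(Y, l) = 1/(54 + 2*sqrt(10)) (v(Y, l) = 1/(sqrt(40) + 54) = 1/(2*sqrt(10) + 54) = 1/(54 + 2*sqrt(10)))
v(2*6, 36)*(-12 + 3)**2 = (27/1438 - sqrt(10)/1438)*(-12 + 3)**2 = (27/1438 - sqrt(10)/1438)*(-9)**2 = (27/1438 - sqrt(10)/1438)*81 = 2187/1438 - 81*sqrt(10)/1438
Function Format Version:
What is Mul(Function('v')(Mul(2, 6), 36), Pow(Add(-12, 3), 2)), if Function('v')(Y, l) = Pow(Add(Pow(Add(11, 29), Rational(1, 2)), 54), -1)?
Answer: Add(Rational(2187, 1438), Mul(Rational(-81, 1438), Pow(10, Rational(1, 2)))) ≈ 1.3427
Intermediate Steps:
Function('v')(Y, l) = Pow(Add(54, Mul(2, Pow(10, Rational(1, 2)))), -1) (Function('v')(Y, l) = Pow(Add(Pow(40, Rational(1, 2)), 54), -1) = Pow(Add(Mul(2, Pow(10, Rational(1, 2))), 54), -1) = Pow(Add(54, Mul(2, Pow(10, Rational(1, 2)))), -1))
Mul(Function('v')(Mul(2, 6), 36), Pow(Add(-12, 3), 2)) = Mul(Add(Rational(27, 1438), Mul(Rational(-1, 1438), Pow(10, Rational(1, 2)))), Pow(Add(-12, 3), 2)) = Mul(Add(Rational(27, 1438), Mul(Rational(-1, 1438), Pow(10, Rational(1, 2)))), Pow(-9, 2)) = Mul(Add(Rational(27, 1438), Mul(Rational(-1, 1438), Pow(10, Rational(1, 2)))), 81) = Add(Rational(2187, 1438), Mul(Rational(-81, 1438), Pow(10, Rational(1, 2))))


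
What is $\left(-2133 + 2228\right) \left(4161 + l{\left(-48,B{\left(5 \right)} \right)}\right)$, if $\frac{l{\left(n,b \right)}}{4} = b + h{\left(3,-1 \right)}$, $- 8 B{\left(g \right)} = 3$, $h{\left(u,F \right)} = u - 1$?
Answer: $\frac{791825}{2} \approx 3.9591 \cdot 10^{5}$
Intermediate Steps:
$h{\left(u,F \right)} = -1 + u$ ($h{\left(u,F \right)} = u - 1 = -1 + u$)
$B{\left(g \right)} = - \frac{3}{8}$ ($B{\left(g \right)} = \left(- \frac{1}{8}\right) 3 = - \frac{3}{8}$)
$l{\left(n,b \right)} = 8 + 4 b$ ($l{\left(n,b \right)} = 4 \left(b + \left(-1 + 3\right)\right) = 4 \left(b + 2\right) = 4 \left(2 + b\right) = 8 + 4 b$)
$\left(-2133 + 2228\right) \left(4161 + l{\left(-48,B{\left(5 \right)} \right)}\right) = \left(-2133 + 2228\right) \left(4161 + \left(8 + 4 \left(- \frac{3}{8}\right)\right)\right) = 95 \left(4161 + \left(8 - \frac{3}{2}\right)\right) = 95 \left(4161 + \frac{13}{2}\right) = 95 \cdot \frac{8335}{2} = \frac{791825}{2}$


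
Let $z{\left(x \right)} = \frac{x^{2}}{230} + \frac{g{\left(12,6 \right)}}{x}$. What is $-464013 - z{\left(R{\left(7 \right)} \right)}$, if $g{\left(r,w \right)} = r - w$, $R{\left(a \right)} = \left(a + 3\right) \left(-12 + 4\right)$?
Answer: $- \frac{426917491}{920} \approx -4.6404 \cdot 10^{5}$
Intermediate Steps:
$R{\left(a \right)} = -24 - 8 a$ ($R{\left(a \right)} = \left(3 + a\right) \left(-8\right) = -24 - 8 a$)
$z{\left(x \right)} = \frac{6}{x} + \frac{x^{2}}{230}$ ($z{\left(x \right)} = \frac{x^{2}}{230} + \frac{12 - 6}{x} = x^{2} \cdot \frac{1}{230} + \frac{12 - 6}{x} = \frac{x^{2}}{230} + \frac{6}{x} = \frac{6}{x} + \frac{x^{2}}{230}$)
$-464013 - z{\left(R{\left(7 \right)} \right)} = -464013 - \frac{1380 + \left(-24 - 56\right)^{3}}{230 \left(-24 - 56\right)} = -464013 - \frac{1380 + \left(-80\right)^{3}}{230 \left(-80\right)} = -464013 - \frac{1}{230} \left(- \frac{1}{80}\right) \left(1380 - 512000\right) = -464013 - \frac{1}{230} \left(- \frac{1}{80}\right) \left(-510620\right) = -464013 - \frac{25531}{920} = - \frac{426917491}{920}$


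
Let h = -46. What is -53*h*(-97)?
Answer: -236486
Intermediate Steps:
-53*h*(-97) = -53*(-46)*(-97) = 2438*(-97) = -236486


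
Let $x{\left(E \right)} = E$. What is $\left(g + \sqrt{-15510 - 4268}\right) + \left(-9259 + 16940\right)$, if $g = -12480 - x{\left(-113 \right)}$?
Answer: $-4686 + i \sqrt{19778} \approx -4686.0 + 140.63 i$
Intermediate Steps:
$g = -12367$ ($g = -12480 - -113 = -12480 + 113 = -12367$)
$\left(g + \sqrt{-15510 - 4268}\right) + \left(-9259 + 16940\right) = \left(-12367 + \sqrt{-15510 - 4268}\right) + \left(-9259 + 16940\right) = \left(-12367 + \sqrt{-19778}\right) + 7681 = \left(-12367 + i \sqrt{19778}\right) + 7681 = -4686 + i \sqrt{19778}$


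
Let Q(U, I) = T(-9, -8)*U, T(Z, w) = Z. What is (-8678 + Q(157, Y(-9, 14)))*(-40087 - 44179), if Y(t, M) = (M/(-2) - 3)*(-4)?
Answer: 850328206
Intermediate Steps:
Y(t, M) = 12 + 2*M (Y(t, M) = (M*(-1/2) - 3)*(-4) = (-M/2 - 3)*(-4) = (-3 - M/2)*(-4) = 12 + 2*M)
Q(U, I) = -9*U
(-8678 + Q(157, Y(-9, 14)))*(-40087 - 44179) = (-8678 - 9*157)*(-40087 - 44179) = (-8678 - 1413)*(-84266) = -10091*(-84266) = 850328206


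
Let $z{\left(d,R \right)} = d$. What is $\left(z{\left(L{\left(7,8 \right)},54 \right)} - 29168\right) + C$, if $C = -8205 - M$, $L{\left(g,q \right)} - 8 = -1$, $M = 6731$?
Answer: $-44097$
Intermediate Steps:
$L{\left(g,q \right)} = 7$ ($L{\left(g,q \right)} = 8 - 1 = 7$)
$C = -14936$ ($C = -8205 - 6731 = -14936$)
$\left(z{\left(L{\left(7,8 \right)},54 \right)} - 29168\right) + C = \left(7 - 29168\right) - 14936 = -29161 - 14936 = -44097$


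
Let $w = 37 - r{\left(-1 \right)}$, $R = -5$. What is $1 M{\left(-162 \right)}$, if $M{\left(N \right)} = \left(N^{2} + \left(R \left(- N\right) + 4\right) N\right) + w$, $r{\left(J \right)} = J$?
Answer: $156854$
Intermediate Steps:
$w = 38$ ($w = 37 - -1 = 37 + 1 = 38$)
$M{\left(N \right)} = 38 + N^{2} + N \left(4 + 5 N\right)$ ($M{\left(N \right)} = \left(N^{2} + \left(- 5 \left(- N\right) + 4\right) N\right) + 38 = \left(N^{2} + \left(5 N + 4\right) N\right) + 38 = \left(N^{2} + \left(4 + 5 N\right) N\right) + 38 = \left(N^{2} + N \left(4 + 5 N\right)\right) + 38 = 38 + N^{2} + N \left(4 + 5 N\right)$)
$1 M{\left(-162 \right)} = 1 \left(38 + 4 \left(-162\right) + 6 \left(-162\right)^{2}\right) = 1 \left(38 - 648 + 6 \cdot 26244\right) = 1 \left(38 - 648 + 157464\right) = 1 \cdot 156854 = 156854$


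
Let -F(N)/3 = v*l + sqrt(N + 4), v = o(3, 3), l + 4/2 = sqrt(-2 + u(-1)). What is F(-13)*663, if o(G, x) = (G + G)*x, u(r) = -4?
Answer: 71604 - 5967*I - 35802*I*sqrt(6) ≈ 71604.0 - 93664.0*I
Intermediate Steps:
o(G, x) = 2*G*x (o(G, x) = (2*G)*x = 2*G*x)
l = -2 + I*sqrt(6) (l = -2 + sqrt(-2 - 4) = -2 + sqrt(-6) = -2 + I*sqrt(6) ≈ -2.0 + 2.4495*I)
v = 18 (v = 2*3*3 = 18)
F(N) = 108 - 3*sqrt(4 + N) - 54*I*sqrt(6) (F(N) = -3*(18*(-2 + I*sqrt(6)) + sqrt(N + 4)) = -3*((-36 + 18*I*sqrt(6)) + sqrt(4 + N)) = -3*(-36 + sqrt(4 + N) + 18*I*sqrt(6)) = 108 - 3*sqrt(4 + N) - 54*I*sqrt(6))
F(-13)*663 = (108 - 3*sqrt(4 - 13) - 54*I*sqrt(6))*663 = (108 - 9*I - 54*I*sqrt(6))*663 = 71604 - 5967*I - 35802*I*sqrt(6)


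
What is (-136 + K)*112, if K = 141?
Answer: 560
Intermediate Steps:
(-136 + K)*112 = (-136 + 141)*112 = 5*112 = 560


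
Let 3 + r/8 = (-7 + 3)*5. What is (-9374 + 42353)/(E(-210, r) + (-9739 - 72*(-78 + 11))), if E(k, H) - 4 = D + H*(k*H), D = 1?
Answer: -32979/7114670 ≈ -0.0046353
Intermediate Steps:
r = -184 (r = -24 + 8*((-7 + 3)*5) = -24 + 8*(-4*5) = -24 + 8*(-20) = -24 - 160 = -184)
E(k, H) = 5 + k*H**2 (E(k, H) = 4 + (1 + H*(k*H)) = 4 + (1 + H*(H*k)) = 4 + (1 + k*H**2) = 5 + k*H**2)
(-9374 + 42353)/(E(-210, r) + (-9739 - 72*(-78 + 11))) = (-9374 + 42353)/((5 - 210*(-184)**2) + (-9739 - 72*(-78 + 11))) = 32979/((5 - 210*33856) + (-9739 - 72*(-67))) = 32979/((5 - 7109760) + (-9739 + 4824)) = 32979/(-7109755 - 4915) = 32979/(-7114670) = 32979*(-1/7114670) = -32979/7114670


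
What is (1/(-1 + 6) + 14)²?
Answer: 5041/25 ≈ 201.64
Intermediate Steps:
(1/(-1 + 6) + 14)² = (1/5 + 14)² = (⅕ + 14)² = (71/5)² = 5041/25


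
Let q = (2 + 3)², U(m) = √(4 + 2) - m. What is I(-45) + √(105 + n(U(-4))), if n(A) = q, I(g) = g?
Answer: -45 + √130 ≈ -33.598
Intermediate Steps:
U(m) = √6 - m
q = 25 (q = 5² = 25)
n(A) = 25
I(-45) + √(105 + n(U(-4))) = -45 + √(105 + 25) = -45 + √130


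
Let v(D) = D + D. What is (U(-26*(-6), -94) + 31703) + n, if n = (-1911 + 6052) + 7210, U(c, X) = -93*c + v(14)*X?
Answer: 25914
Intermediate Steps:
v(D) = 2*D
U(c, X) = -93*c + 28*X (U(c, X) = -93*c + (2*14)*X = -93*c + 28*X)
n = 11351 (n = 4141 + 7210 = 11351)
(U(-26*(-6), -94) + 31703) + n = ((-(-2418)*(-6) + 28*(-94)) + 31703) + 11351 = ((-93*156 - 2632) + 31703) + 11351 = ((-14508 - 2632) + 31703) + 11351 = (-17140 + 31703) + 11351 = 14563 + 11351 = 25914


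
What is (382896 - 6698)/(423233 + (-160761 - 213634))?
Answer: 188099/24419 ≈ 7.7030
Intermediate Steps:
(382896 - 6698)/(423233 + (-160761 - 213634)) = 376198/(423233 - 374395) = 376198/48838 = 376198*(1/48838) = 188099/24419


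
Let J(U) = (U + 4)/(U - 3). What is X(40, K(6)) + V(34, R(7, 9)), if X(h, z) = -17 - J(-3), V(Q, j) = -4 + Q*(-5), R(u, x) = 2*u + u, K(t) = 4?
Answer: -1145/6 ≈ -190.83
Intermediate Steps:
R(u, x) = 3*u
V(Q, j) = -4 - 5*Q
J(U) = (4 + U)/(-3 + U)
X(h, z) = -101/6 (X(h, z) = -17 - (4 - 3)/(-3 - 3) = -17 - 1/(-6) = -17 - (-1)/6 = -17 - 1*(-1/6) = -17 + 1/6 = -101/6)
X(40, K(6)) + V(34, R(7, 9)) = -101/6 + (-4 - 5*34) = -101/6 + (-4 - 170) = -101/6 - 174 = -1145/6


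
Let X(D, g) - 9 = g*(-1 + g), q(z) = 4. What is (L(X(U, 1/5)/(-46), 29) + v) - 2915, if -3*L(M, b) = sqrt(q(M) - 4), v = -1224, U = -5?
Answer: -4139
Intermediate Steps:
X(D, g) = 9 + g*(-1 + g)
L(M, b) = 0 (L(M, b) = -sqrt(4 - 4)/3 = -sqrt(0)/3 = -1/3*0 = 0)
(L(X(U, 1/5)/(-46), 29) + v) - 2915 = (0 - 1224) - 2915 = -1224 - 2915 = -4139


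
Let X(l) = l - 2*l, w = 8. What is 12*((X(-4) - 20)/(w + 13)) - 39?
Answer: -337/7 ≈ -48.143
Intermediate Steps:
X(l) = -l
12*((X(-4) - 20)/(w + 13)) - 39 = 12*((-1*(-4) - 20)/(8 + 13)) - 39 = 12*((4 - 20)/21) - 39 = 12*(-16*1/21) - 39 = 12*(-16/21) - 39 = -64/7 - 39 = -337/7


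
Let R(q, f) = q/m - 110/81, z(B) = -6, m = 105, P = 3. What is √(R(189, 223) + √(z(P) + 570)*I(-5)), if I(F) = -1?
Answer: √(895 - 4050*√141)/45 ≈ 4.8277*I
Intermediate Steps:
R(q, f) = -110/81 + q/105 (R(q, f) = q/105 - 110/81 = -110/81 + q/105)
√(R(189, 223) + √(z(P) + 570)*I(-5)) = √((-110/81 + (1/105)*189) + √(-6 + 570)*(-1)) = √((-110/81 + 9/5) + √564*(-1)) = √(179/405 + (2*√141)*(-1)) = √(179/405 - 2*√141)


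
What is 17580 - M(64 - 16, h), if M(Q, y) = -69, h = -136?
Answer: 17649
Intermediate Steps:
17580 - M(64 - 16, h) = 17580 - 1*(-69) = 17580 + 69 = 17649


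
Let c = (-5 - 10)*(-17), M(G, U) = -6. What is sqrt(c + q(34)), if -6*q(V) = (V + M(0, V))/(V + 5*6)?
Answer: sqrt(146838)/24 ≈ 15.966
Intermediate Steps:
c = 255 (c = -15*(-17) = 255)
q(V) = -(-6 + V)/(6*(30 + V)) (q(V) = -(V - 6)/(6*(V + 5*6)) = -(-6 + V)/(6*(V + 30)) = -(-6 + V)/(6*(30 + V)))
sqrt(c + q(34)) = sqrt(255 + (6 - 1*34)/(6*(30 + 34))) = sqrt(255 + (1/6)*(6 - 34)/64) = sqrt(255 + (1/6)*(1/64)*(-28)) = sqrt(255 - 7/96) = sqrt(24473/96) = sqrt(146838)/24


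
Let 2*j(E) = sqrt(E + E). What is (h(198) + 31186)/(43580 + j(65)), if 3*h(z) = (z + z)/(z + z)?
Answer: 1630920488/2279059641 - 93559*sqrt(130)/11395298205 ≈ 0.71552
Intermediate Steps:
j(E) = sqrt(2)*sqrt(E)/2 (j(E) = sqrt(E + E)/2 = sqrt(2*E)/2 = (sqrt(2)*sqrt(E))/2 = sqrt(2)*sqrt(E)/2)
h(z) = 1/3 (h(z) = ((z + z)/(z + z))/3 = ((2*z)/((2*z)))/3 = ((2*z)*(1/(2*z)))/3 = (1/3)*1 = 1/3)
(h(198) + 31186)/(43580 + j(65)) = (1/3 + 31186)/(43580 + sqrt(2)*sqrt(65)/2) = 93559/(3*(43580 + sqrt(130)/2))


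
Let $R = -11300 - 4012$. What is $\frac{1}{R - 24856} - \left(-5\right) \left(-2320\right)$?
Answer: $- \frac{465948801}{40168} \approx -11600.0$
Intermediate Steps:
$R = -15312$
$\frac{1}{R - 24856} - \left(-5\right) \left(-2320\right) = \frac{1}{-15312 - 24856} - \left(-5\right) \left(-2320\right) = \frac{1}{-40168} - 11600 = - \frac{1}{40168} - 11600 = - \frac{465948801}{40168}$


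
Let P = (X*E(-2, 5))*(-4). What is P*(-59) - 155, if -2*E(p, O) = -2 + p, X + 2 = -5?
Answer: -3459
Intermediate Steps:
X = -7 (X = -2 - 5 = -7)
E(p, O) = 1 - p/2 (E(p, O) = -(-2 + p)/2 = 1 - p/2)
P = 56 (P = -7*(1 - 1/2*(-2))*(-4) = -7*(1 + 1)*(-4) = -7*2*(-4) = -14*(-4) = 56)
P*(-59) - 155 = 56*(-59) - 155 = -3304 - 155 = -3459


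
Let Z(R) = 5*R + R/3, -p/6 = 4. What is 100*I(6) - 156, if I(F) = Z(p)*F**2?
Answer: -460956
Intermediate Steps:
p = -24 (p = -6*4 = -24)
Z(R) = 16*R/3 (Z(R) = 5*R + R*(1/3) = 5*R + R/3 = 16*R/3)
I(F) = -128*F**2 (I(F) = ((16/3)*(-24))*F**2 = -128*F**2)
100*I(6) - 156 = 100*(-128*6**2) - 156 = 100*(-128*36) - 156 = 100*(-4608) - 156 = -460800 - 156 = -460956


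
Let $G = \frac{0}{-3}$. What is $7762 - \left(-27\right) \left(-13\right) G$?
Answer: $7762$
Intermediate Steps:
$G = 0$ ($G = 0 \left(- \frac{1}{3}\right) = 0$)
$7762 - \left(-27\right) \left(-13\right) G = 7762 - \left(-27\right) \left(-13\right) 0 = 7762 - 351 \cdot 0 = 7762 - 0 = 7762 + 0 = 7762$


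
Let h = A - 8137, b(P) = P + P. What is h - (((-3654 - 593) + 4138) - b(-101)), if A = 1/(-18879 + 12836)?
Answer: -49733891/6043 ≈ -8230.0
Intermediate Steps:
b(P) = 2*P
A = -1/6043 (A = 1/(-6043) = -1/6043 ≈ -0.00016548)
h = -49171892/6043 (h = -1/6043 - 8137 = -49171892/6043 ≈ -8137.0)
h - (((-3654 - 593) + 4138) - b(-101)) = -49171892/6043 - (((-3654 - 593) + 4138) - 2*(-101)) = -49171892/6043 - ((-4247 + 4138) - 1*(-202)) = -49171892/6043 - (-109 + 202) = -49171892/6043 - 1*93 = -49171892/6043 - 93 = -49733891/6043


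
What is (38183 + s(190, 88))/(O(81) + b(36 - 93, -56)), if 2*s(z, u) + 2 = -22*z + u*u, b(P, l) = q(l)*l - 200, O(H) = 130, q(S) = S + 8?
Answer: 19982/1309 ≈ 15.265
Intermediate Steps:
q(S) = 8 + S
b(P, l) = -200 + l*(8 + l) (b(P, l) = (8 + l)*l - 200 = l*(8 + l) - 200 = -200 + l*(8 + l))
s(z, u) = -1 + u²/2 - 11*z (s(z, u) = -1 + (-22*z + u*u)/2 = -1 + (-22*z + u²)/2 = -1 + (u² - 22*z)/2 = -1 + (u²/2 - 11*z) = -1 + u²/2 - 11*z)
(38183 + s(190, 88))/(O(81) + b(36 - 93, -56)) = (38183 + (-1 + (½)*88² - 11*190))/(130 + (-200 - 56*(8 - 56))) = (38183 + (-1 + (½)*7744 - 2090))/(130 + (-200 - 56*(-48))) = (38183 + (-1 + 3872 - 2090))/(130 + (-200 + 2688)) = (38183 + 1781)/(130 + 2488) = 39964/2618 = 39964*(1/2618) = 19982/1309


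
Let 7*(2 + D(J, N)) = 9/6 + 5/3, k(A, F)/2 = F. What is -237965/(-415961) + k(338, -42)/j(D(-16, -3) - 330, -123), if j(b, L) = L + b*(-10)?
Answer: 83625793/153224491 ≈ 0.54577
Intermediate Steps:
k(A, F) = 2*F
D(J, N) = -65/42 (D(J, N) = -2 + (9/6 + 5/3)/7 = -2 + (9*(⅙) + 5*(⅓))/7 = -2 + (3/2 + 5/3)/7 = -2 + (⅐)*(19/6) = -2 + 19/42 = -65/42)
j(b, L) = L - 10*b
-237965/(-415961) + k(338, -42)/j(D(-16, -3) - 330, -123) = -237965/(-415961) + (2*(-42))/(-123 - 10*(-65/42 - 330)) = -237965*(-1/415961) - 84/(-123 - 10*(-13925/42)) = 2615/4571 - 84/(-123 + 69625/21) = 2615/4571 - 84/67042/21 = 2615/4571 - 84*21/67042 = 2615/4571 - 882/33521 = 83625793/153224491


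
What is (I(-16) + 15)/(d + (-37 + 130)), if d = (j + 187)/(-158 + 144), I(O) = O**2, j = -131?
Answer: 271/89 ≈ 3.0449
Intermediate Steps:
d = -4 (d = (-131 + 187)/(-158 + 144) = 56/(-14) = 56*(-1/14) = -4)
(I(-16) + 15)/(d + (-37 + 130)) = ((-16)**2 + 15)/(-4 + (-37 + 130)) = (256 + 15)/(-4 + 93) = 271/89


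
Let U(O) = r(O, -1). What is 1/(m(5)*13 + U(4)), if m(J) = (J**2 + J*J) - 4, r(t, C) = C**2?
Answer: 1/599 ≈ 0.0016694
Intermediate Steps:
m(J) = -4 + 2*J**2 (m(J) = (J**2 + J**2) - 4 = 2*J**2 - 4 = -4 + 2*J**2)
U(O) = 1 (U(O) = (-1)**2 = 1)
1/(m(5)*13 + U(4)) = 1/((-4 + 2*5**2)*13 + 1) = 1/((-4 + 2*25)*13 + 1) = 1/((-4 + 50)*13 + 1) = 1/(46*13 + 1) = 1/(598 + 1) = 1/599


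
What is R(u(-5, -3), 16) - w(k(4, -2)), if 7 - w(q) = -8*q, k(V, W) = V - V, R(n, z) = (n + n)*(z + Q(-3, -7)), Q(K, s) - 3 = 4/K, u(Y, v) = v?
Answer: -113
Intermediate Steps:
Q(K, s) = 3 + 4/K
R(n, z) = 2*n*(5/3 + z) (R(n, z) = (n + n)*(z + (3 + 4/(-3))) = (2*n)*(z + (3 + 4*(-⅓))) = (2*n)*(z + (3 - 4/3)) = (2*n)*(z + 5/3) = (2*n)*(5/3 + z) = 2*n*(5/3 + z))
k(V, W) = 0
w(q) = 7 + 8*q (w(q) = 7 - (-8)*q = 7 + 8*q)
R(u(-5, -3), 16) - w(k(4, -2)) = (⅔)*(-3)*(5 + 3*16) - (7 + 8*0) = (⅔)*(-3)*(5 + 48) - (7 + 0) = (⅔)*(-3)*53 - 1*7 = -106 - 7 = -113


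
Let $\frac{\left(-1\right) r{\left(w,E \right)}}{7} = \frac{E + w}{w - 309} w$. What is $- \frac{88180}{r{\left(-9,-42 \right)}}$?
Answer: $- \frac{9347080}{1071} \approx -8727.4$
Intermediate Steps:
$r{\left(w,E \right)} = - \frac{7 w \left(E + w\right)}{-309 + w}$ ($r{\left(w,E \right)} = - 7 \frac{E + w}{w - 309} w = - 7 \frac{E + w}{-309 + w} w = - 7 \frac{w \left(E + w\right)}{-309 + w} = - \frac{7 w \left(E + w\right)}{-309 + w}$)
$- \frac{88180}{r{\left(-9,-42 \right)}} = - \frac{88180}{\left(-7\right) \left(-9\right) \frac{1}{-309 - 9} \left(-42 - 9\right)} = - \frac{88180}{\left(-7\right) \left(-9\right) \frac{1}{-318} \left(-51\right)} = - \frac{88180}{\left(-7\right) \left(-9\right) \left(- \frac{1}{318}\right) \left(-51\right)} = - \frac{88180}{\frac{1071}{106}} = \left(-88180\right) \frac{106}{1071} = - \frac{9347080}{1071}$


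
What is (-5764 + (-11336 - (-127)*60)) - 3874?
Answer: -13354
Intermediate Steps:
(-5764 + (-11336 - (-127)*60)) - 3874 = (-5764 + (-11336 - 1*(-7620))) - 3874 = (-5764 + (-11336 + 7620)) - 3874 = (-5764 - 3716) - 3874 = -9480 - 3874 = -13354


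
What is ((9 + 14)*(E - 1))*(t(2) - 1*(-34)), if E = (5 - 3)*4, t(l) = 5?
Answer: 6279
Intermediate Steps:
E = 8 (E = 2*4 = 8)
((9 + 14)*(E - 1))*(t(2) - 1*(-34)) = ((9 + 14)*(8 - 1))*(5 - 1*(-34)) = (23*7)*(5 + 34) = 161*39 = 6279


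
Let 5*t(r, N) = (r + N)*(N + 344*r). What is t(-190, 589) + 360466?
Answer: -24041299/5 ≈ -4.8083e+6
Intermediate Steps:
t(r, N) = (N + r)*(N + 344*r)/5 (t(r, N) = ((r + N)*(N + 344*r))/5 = ((N + r)*(N + 344*r))/5 = (N + r)*(N + 344*r)/5)
t(-190, 589) + 360466 = ((1/5)*589**2 + (344/5)*(-190)**2 + 69*589*(-190)) + 360466 = ((1/5)*346921 + (344/5)*36100 - 7721790) + 360466 = (346921/5 + 2483680 - 7721790) + 360466 = -25843629/5 + 360466 = -24041299/5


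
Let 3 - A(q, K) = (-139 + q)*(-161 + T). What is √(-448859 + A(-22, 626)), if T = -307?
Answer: 2*I*√131051 ≈ 724.02*I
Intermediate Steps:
A(q, K) = -65049 + 468*q (A(q, K) = 3 - (-139 + q)*(-161 - 307) = 3 - (-139 + q)*(-468) = 3 - (65052 - 468*q) = 3 + (-65052 + 468*q) = -65049 + 468*q)
√(-448859 + A(-22, 626)) = √(-448859 + (-65049 + 468*(-22))) = √(-448859 + (-65049 - 10296)) = √(-448859 - 75345) = √(-524204) = 2*I*√131051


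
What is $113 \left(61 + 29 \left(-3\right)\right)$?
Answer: $-2938$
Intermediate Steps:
$113 \left(61 + 29 \left(-3\right)\right) = 113 \left(61 - 87\right) = 113 \left(-26\right) = -2938$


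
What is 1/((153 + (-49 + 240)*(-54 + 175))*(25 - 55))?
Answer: -1/697920 ≈ -1.4328e-6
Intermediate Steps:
1/((153 + (-49 + 240)*(-54 + 175))*(25 - 55)) = 1/((153 + 191*121)*(-30)) = 1/((153 + 23111)*(-30)) = 1/(23264*(-30)) = 1/(-697920) = -1/697920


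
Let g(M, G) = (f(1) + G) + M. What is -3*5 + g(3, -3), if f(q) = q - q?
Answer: -15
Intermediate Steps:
f(q) = 0
g(M, G) = G + M (g(M, G) = (0 + G) + M = G + M)
-3*5 + g(3, -3) = -3*5 + (-3 + 3) = -15 + 0 = -15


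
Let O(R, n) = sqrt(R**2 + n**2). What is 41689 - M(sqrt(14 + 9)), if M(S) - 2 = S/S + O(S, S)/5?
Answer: 41686 - sqrt(46)/5 ≈ 41685.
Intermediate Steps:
M(S) = 3 + sqrt(2)*sqrt(S**2)/5 (M(S) = 2 + (S/S + sqrt(S**2 + S**2)/5) = 2 + (1 + sqrt(2*S**2)*(1/5)) = 2 + (1 + (sqrt(2)*sqrt(S**2))*(1/5)) = 2 + (1 + sqrt(2)*sqrt(S**2)/5) = 3 + sqrt(2)*sqrt(S**2)/5)
41689 - M(sqrt(14 + 9)) = 41689 - (3 + sqrt(2)*sqrt((sqrt(14 + 9))**2)/5) = 41689 - (3 + sqrt(2)*sqrt((sqrt(23))**2)/5) = 41689 - (3 + sqrt(2)*sqrt(23)/5) = 41689 - (3 + sqrt(46)/5) = 41689 + (-3 - sqrt(46)/5) = 41686 - sqrt(46)/5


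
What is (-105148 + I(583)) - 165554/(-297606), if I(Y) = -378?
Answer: -15702502601/148803 ≈ -1.0553e+5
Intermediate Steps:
(-105148 + I(583)) - 165554/(-297606) = (-105148 - 378) - 165554/(-297606) = -105526 - 165554*(-1/297606) = -105526 + 82777/148803 = -15702502601/148803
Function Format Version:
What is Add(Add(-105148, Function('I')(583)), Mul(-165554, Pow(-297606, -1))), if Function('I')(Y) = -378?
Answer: Rational(-15702502601, 148803) ≈ -1.0553e+5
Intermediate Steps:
Add(Add(-105148, Function('I')(583)), Mul(-165554, Pow(-297606, -1))) = Add(Add(-105148, -378), Mul(-165554, Pow(-297606, -1))) = Add(-105526, Mul(-165554, Rational(-1, 297606))) = Add(-105526, Rational(82777, 148803)) = Rational(-15702502601, 148803)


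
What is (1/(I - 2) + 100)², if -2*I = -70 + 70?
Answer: 39601/4 ≈ 9900.3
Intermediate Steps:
I = 0 (I = -(-70 + 70)/2 = -½*0 = 0)
(1/(I - 2) + 100)² = (1/(0 - 2) + 100)² = (1/(-2) + 100)² = (-½ + 100)² = (199/2)² = 39601/4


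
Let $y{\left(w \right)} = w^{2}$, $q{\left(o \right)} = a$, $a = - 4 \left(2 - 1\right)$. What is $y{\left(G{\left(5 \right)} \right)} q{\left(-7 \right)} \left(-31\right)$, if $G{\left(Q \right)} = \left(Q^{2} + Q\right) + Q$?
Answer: $151900$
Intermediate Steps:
$a = -4$ ($a = \left(-4\right) 1 = -4$)
$q{\left(o \right)} = -4$
$G{\left(Q \right)} = Q^{2} + 2 Q$ ($G{\left(Q \right)} = \left(Q + Q^{2}\right) + Q = Q^{2} + 2 Q$)
$y{\left(G{\left(5 \right)} \right)} q{\left(-7 \right)} \left(-31\right) = \left(5 \left(2 + 5\right)\right)^{2} \left(-4\right) \left(-31\right) = \left(5 \cdot 7\right)^{2} \left(-4\right) \left(-31\right) = 35^{2} \left(-4\right) \left(-31\right) = 1225 \left(-4\right) \left(-31\right) = \left(-4900\right) \left(-31\right) = 151900$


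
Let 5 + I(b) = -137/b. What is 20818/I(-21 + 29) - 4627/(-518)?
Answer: -12207259/13098 ≈ -931.99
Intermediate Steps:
I(b) = -5 - 137/b
20818/I(-21 + 29) - 4627/(-518) = 20818/(-5 - 137/(-21 + 29)) - 4627/(-518) = 20818/(-5 - 137/8) - 4627*(-1/518) = 20818/(-5 - 137*1/8) + 661/74 = 20818/(-5 - 137/8) + 661/74 = 20818/(-177/8) + 661/74 = 20818*(-8/177) + 661/74 = -166544/177 + 661/74 = -12207259/13098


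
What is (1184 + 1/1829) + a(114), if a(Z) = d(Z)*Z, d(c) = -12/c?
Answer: 2143589/1829 ≈ 1172.0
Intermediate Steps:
a(Z) = -12 (a(Z) = (-12/Z)*Z = -12)
(1184 + 1/1829) + a(114) = (1184 + 1/1829) - 12 = 2165537/1829 - 12 = 2143589/1829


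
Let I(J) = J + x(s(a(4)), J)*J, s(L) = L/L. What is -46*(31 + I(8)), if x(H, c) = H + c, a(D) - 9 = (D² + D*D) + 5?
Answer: -5106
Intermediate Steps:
a(D) = 14 + 2*D² (a(D) = 9 + ((D² + D*D) + 5) = 9 + ((D² + D²) + 5) = 9 + (2*D² + 5) = 9 + (5 + 2*D²) = 14 + 2*D²)
s(L) = 1
I(J) = J + J*(1 + J) (I(J) = J + (1 + J)*J = J + J*(1 + J))
-46*(31 + I(8)) = -46*(31 + 8*(2 + 8)) = -46*(31 + 8*10) = -46*(31 + 80) = -46*111 = -5106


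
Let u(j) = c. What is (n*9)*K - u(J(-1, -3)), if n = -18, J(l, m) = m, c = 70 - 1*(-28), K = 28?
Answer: -4634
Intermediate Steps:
c = 98 (c = 70 + 28 = 98)
u(j) = 98
(n*9)*K - u(J(-1, -3)) = -18*9*28 - 1*98 = -162*28 - 98 = -4536 - 98 = -4634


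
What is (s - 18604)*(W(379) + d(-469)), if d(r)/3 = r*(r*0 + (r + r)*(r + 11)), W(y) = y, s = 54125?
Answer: -21470755440929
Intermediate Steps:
d(r) = 6*r**2*(11 + r) (d(r) = 3*(r*(r*0 + (r + r)*(r + 11))) = 3*(r*(0 + (2*r)*(11 + r))) = 3*(r*(0 + 2*r*(11 + r))) = 3*(r*(2*r*(11 + r))) = 3*(2*r**2*(11 + r)) = 6*r**2*(11 + r))
(s - 18604)*(W(379) + d(-469)) = (54125 - 18604)*(379 + 6*(-469)**2*(11 - 469)) = 35521*(379 + 6*219961*(-458)) = 35521*(379 - 604452828) = 35521*(-604452449) = -21470755440929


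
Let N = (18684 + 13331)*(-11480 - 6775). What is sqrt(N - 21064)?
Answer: I*sqrt(584454889) ≈ 24176.0*I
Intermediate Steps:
N = -584433825 (N = 32015*(-18255) = -584433825)
sqrt(N - 21064) = sqrt(-584433825 - 21064) = sqrt(-584454889) = I*sqrt(584454889)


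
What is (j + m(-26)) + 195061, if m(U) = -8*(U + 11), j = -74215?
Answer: 120966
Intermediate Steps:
m(U) = -88 - 8*U (m(U) = -8*(11 + U) = -88 - 8*U)
(j + m(-26)) + 195061 = (-74215 + (-88 - 8*(-26))) + 195061 = (-74215 + (-88 + 208)) + 195061 = (-74215 + 120) + 195061 = -74095 + 195061 = 120966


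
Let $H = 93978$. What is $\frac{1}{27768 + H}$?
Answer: $\frac{1}{121746} \approx 8.2138 \cdot 10^{-6}$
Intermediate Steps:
$\frac{1}{27768 + H} = \frac{1}{27768 + 93978} = \frac{1}{121746}$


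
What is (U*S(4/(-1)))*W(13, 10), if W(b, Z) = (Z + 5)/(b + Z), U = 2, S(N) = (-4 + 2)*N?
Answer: 240/23 ≈ 10.435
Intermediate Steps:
S(N) = -2*N
W(b, Z) = (5 + Z)/(Z + b)
(U*S(4/(-1)))*W(13, 10) = (2*(-8/(-1)))*((5 + 10)/(10 + 13)) = (2*(-8*(-1)))*(15/23) = (2*(-2*(-4)))*((1/23)*15) = (2*8)*(15/23) = 16*(15/23) = 240/23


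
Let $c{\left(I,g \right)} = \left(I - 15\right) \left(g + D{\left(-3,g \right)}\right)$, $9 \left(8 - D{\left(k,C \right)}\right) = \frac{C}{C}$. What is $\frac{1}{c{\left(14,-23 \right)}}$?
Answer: $\frac{9}{136} \approx 0.066176$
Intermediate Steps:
$D{\left(k,C \right)} = \frac{71}{9}$ ($D{\left(k,C \right)} = 8 - \frac{C \frac{1}{C}}{9} = 8 - \frac{1}{9} = \frac{71}{9}$)
$c{\left(I,g \right)} = \left(-15 + I\right) \left(\frac{71}{9} + g\right)$ ($c{\left(I,g \right)} = \left(I - 15\right) \left(g + \frac{71}{9}\right) = \left(-15 + I\right) \left(\frac{71}{9} + g\right)$)
$\frac{1}{c{\left(14,-23 \right)}} = \frac{1}{- \frac{355}{3} - -345 + \frac{71}{9} \cdot 14 + 14 \left(-23\right)} = \frac{1}{- \frac{355}{3} + 345 + \frac{994}{9} - 322} = \frac{1}{\frac{136}{9}} = \frac{9}{136}$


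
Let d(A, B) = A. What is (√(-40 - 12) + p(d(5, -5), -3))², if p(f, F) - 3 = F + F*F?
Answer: 29 + 36*I*√13 ≈ 29.0 + 129.8*I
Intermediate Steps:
p(f, F) = 3 + F + F² (p(f, F) = 3 + (F + F*F) = 3 + (F + F²) = 3 + F + F²)
(√(-40 - 12) + p(d(5, -5), -3))² = (√(-40 - 12) + (3 - 3 + (-3)²))² = (√(-52) + (3 - 3 + 9))² = (2*I*√13 + 9)² = (9 + 2*I*√13)²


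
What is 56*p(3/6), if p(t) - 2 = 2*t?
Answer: 168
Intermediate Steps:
p(t) = 2 + 2*t
56*p(3/6) = 56*(2 + 2*(3/6)) = 56*(2 + 2*(3*(1/6))) = 56*(2 + 2*(1/2)) = 56*(2 + 1) = 56*3 = 168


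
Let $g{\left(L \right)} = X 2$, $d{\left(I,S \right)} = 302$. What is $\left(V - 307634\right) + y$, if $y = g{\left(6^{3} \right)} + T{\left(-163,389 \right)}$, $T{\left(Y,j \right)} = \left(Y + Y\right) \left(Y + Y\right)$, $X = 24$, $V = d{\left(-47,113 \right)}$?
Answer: $-201008$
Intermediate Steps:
$V = 302$
$T{\left(Y,j \right)} = 4 Y^{2}$ ($T{\left(Y,j \right)} = 2 Y 2 Y = 4 Y^{2}$)
$g{\left(L \right)} = 48$ ($g{\left(L \right)} = 24 \cdot 2 = 48$)
$y = 106324$ ($y = 48 + 4 \left(-163\right)^{2} = 48 + 4 \cdot 26569 = 48 + 106276 = 106324$)
$\left(V - 307634\right) + y = \left(302 - 307634\right) + 106324 = -307332 + 106324 = -201008$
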